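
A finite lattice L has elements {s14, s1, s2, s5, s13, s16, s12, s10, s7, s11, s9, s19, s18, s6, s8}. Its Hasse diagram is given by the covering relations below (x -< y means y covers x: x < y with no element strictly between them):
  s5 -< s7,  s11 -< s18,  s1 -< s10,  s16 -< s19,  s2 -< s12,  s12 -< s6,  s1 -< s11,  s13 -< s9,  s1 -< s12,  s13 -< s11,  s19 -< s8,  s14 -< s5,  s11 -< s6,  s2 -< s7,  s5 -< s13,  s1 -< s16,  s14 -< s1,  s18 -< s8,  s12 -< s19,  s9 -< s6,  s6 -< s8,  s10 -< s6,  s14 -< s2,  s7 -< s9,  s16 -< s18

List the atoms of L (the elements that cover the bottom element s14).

The atoms are exactly the elements that cover s14: s1, s2, s5.

s1, s2, s5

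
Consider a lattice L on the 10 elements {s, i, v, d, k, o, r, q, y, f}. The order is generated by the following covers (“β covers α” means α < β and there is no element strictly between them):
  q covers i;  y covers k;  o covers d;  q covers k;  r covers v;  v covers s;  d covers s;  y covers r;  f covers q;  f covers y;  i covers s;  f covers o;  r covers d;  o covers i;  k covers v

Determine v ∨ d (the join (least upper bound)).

Common upper bounds of {v, d}: f, r, y.
The least among these is r.

r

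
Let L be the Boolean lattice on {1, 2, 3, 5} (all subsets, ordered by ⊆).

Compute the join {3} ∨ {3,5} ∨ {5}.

Common upper bounds of {{3}, {3,5}, {5}}: {1,2,3,5}, {1,3,5}, {2,3,5}, {3,5}.
The least among these is {3,5}.

{3,5}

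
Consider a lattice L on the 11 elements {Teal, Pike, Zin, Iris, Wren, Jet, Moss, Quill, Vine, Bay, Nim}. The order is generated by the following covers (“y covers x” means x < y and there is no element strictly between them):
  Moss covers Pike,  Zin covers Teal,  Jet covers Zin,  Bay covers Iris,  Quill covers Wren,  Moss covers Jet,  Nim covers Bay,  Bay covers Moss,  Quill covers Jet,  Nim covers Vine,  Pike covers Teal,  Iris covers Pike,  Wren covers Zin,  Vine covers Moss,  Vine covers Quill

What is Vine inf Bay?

Moss

Common lower bounds of {Vine, Bay}: Jet, Moss, Pike, Teal, Zin.
The greatest among these is Moss.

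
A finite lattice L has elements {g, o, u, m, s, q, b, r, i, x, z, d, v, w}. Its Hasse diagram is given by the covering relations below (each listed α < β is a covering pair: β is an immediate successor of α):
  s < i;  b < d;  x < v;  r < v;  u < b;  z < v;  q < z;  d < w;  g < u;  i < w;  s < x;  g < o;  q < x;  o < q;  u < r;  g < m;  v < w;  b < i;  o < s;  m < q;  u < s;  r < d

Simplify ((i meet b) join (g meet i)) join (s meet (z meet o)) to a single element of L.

i ∧ b = b
g ∧ i = g
b ∨ g = b
z ∧ o = o
s ∧ o = o
b ∨ o = i

i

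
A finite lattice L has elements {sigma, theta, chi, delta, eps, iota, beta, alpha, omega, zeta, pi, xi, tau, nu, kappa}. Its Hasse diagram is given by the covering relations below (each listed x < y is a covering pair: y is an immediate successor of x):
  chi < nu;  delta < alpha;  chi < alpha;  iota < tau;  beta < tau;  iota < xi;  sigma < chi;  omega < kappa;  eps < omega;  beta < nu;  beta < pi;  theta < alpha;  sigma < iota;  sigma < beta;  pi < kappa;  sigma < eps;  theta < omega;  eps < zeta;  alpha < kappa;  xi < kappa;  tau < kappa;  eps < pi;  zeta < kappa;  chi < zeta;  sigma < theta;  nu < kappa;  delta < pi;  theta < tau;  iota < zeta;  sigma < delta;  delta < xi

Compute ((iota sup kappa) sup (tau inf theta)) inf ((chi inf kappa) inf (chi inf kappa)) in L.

chi

iota ∨ kappa = kappa
tau ∧ theta = theta
kappa ∨ theta = kappa
chi ∧ kappa = chi
chi ∧ kappa = chi
chi ∧ chi = chi
kappa ∧ chi = chi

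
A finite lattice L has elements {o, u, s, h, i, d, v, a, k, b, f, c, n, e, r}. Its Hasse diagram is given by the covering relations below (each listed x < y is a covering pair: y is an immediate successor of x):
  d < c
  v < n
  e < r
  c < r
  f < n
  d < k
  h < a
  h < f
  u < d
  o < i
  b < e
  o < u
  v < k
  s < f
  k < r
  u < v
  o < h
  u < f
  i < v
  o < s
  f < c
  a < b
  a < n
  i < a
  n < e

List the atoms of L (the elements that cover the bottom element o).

The atoms are exactly the elements that cover o: h, i, s, u.

h, i, s, u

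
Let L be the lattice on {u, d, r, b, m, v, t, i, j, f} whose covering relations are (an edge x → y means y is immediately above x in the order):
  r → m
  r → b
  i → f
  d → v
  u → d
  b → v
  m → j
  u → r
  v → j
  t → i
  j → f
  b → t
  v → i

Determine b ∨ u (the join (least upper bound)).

Common upper bounds of {b, u}: b, f, i, j, t, v.
The least among these is b.

b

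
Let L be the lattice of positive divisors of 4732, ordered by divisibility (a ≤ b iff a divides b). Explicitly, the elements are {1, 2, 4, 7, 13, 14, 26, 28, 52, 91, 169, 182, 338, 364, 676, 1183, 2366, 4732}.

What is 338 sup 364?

4732

In the divisibility order, the join is the least common multiple: lcm(338, 364) = 4732.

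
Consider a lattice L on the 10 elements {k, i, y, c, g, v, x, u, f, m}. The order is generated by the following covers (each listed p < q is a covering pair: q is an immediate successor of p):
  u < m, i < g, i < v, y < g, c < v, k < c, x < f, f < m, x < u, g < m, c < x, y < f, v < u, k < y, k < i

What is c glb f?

c

Common lower bounds of {c, f}: c, k.
The greatest among these is c.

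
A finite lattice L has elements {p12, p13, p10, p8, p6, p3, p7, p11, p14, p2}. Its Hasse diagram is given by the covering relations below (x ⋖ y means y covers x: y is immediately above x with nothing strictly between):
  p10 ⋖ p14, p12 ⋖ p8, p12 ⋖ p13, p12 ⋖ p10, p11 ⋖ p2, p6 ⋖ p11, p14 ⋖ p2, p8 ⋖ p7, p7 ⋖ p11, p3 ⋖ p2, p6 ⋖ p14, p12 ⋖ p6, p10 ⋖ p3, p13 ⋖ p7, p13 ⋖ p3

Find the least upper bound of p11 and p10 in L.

p2

Common upper bounds of {p11, p10}: p2.
The least among these is p2.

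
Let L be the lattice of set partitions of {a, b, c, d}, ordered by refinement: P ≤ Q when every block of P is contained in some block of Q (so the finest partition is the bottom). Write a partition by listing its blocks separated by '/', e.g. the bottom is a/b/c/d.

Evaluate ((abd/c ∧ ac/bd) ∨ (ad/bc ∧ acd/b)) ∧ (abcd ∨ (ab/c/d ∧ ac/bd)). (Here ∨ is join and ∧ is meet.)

abd/c ∧ ac/bd = a/bd/c
ad/bc ∧ acd/b = ad/b/c
a/bd/c ∨ ad/b/c = abd/c
ab/c/d ∧ ac/bd = a/b/c/d
abcd ∨ a/b/c/d = abcd
abd/c ∧ abcd = abd/c

abd/c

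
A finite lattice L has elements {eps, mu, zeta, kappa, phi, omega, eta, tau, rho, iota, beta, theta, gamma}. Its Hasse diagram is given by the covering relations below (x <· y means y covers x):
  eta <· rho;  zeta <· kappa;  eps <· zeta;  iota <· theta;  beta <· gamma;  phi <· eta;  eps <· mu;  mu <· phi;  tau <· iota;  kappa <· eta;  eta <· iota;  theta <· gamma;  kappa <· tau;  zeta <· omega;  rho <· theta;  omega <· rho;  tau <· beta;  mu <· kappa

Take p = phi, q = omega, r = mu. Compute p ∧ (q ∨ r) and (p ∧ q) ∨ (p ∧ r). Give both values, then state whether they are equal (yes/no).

phi; mu; no

q ∨ r = rho, so p ∧ (q ∨ r) = phi ∧ rho = phi.
p ∧ q = eps and p ∧ r = mu, so (p ∧ q) ∨ (p ∧ r) = eps ∨ mu = mu.
Equal: no.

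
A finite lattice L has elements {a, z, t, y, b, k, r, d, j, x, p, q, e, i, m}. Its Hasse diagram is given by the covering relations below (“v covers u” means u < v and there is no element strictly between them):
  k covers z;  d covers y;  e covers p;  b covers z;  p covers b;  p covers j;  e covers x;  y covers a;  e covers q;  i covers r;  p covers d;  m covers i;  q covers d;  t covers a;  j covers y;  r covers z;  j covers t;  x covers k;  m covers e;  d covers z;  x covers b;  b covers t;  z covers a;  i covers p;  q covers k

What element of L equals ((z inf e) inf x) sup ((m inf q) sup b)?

e

z ∧ e = z
z ∧ x = z
m ∧ q = q
q ∨ b = e
z ∨ e = e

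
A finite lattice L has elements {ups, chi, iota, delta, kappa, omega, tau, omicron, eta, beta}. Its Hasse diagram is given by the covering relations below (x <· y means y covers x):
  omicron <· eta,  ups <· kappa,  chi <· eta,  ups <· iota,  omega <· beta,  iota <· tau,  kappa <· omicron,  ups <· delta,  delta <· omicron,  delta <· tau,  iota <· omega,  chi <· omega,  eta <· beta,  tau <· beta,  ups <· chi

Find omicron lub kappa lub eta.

Common upper bounds of {omicron, kappa, eta}: beta, eta.
The least among these is eta.

eta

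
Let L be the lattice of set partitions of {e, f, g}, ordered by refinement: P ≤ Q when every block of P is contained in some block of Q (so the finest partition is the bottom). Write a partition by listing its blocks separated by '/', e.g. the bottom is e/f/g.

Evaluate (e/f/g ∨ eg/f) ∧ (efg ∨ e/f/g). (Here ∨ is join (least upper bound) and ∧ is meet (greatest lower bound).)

eg/f

e/f/g ∨ eg/f = eg/f
efg ∨ e/f/g = efg
eg/f ∧ efg = eg/f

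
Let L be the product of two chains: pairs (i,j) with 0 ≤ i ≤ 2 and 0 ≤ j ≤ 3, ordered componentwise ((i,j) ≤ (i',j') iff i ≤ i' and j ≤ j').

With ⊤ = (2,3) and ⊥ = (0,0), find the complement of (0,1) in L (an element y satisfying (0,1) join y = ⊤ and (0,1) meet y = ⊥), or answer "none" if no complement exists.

For every candidate y, either (0,1) ∨ y ≠ (2,3) or (0,1) ∧ y ≠ (0,0); no complement exists.

none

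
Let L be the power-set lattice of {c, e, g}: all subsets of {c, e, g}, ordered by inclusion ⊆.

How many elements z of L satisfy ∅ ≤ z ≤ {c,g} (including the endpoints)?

4

The interval [∅, {c,g}] = {{c,g}, {c}, {g}, ∅}, which has 4 elements.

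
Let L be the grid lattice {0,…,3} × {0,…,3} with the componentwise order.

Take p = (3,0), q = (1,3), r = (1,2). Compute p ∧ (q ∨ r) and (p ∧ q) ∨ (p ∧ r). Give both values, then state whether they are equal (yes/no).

(1,0); (1,0); yes

q ∨ r = (1,3), so p ∧ (q ∨ r) = (3,0) ∧ (1,3) = (1,0).
p ∧ q = (1,0) and p ∧ r = (1,0), so (p ∧ q) ∨ (p ∧ r) = (1,0) ∨ (1,0) = (1,0).
Equal: yes.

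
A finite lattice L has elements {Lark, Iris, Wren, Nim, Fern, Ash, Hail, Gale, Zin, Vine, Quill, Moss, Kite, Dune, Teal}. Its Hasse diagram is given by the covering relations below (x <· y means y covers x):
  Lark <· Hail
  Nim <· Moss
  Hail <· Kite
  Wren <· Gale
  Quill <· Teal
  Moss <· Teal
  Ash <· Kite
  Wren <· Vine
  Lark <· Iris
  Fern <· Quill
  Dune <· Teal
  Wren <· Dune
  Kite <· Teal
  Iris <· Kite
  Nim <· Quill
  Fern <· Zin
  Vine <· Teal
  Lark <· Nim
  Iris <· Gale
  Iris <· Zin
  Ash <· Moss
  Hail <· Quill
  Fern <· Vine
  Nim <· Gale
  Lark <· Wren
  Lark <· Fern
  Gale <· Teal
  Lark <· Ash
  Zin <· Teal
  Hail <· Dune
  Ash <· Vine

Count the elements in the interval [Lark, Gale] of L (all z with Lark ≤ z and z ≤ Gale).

5

The interval [Lark, Gale] = {Gale, Iris, Lark, Nim, Wren}, which has 5 elements.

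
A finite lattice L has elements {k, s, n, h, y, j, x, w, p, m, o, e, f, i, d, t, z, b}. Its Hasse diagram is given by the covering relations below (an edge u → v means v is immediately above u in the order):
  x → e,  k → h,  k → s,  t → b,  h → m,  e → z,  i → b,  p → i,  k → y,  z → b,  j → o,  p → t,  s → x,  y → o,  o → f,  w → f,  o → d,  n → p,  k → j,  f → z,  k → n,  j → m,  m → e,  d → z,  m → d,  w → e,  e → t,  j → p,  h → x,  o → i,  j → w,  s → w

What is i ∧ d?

Common lower bounds of {i, d}: j, k, o, y.
The greatest among these is o.

o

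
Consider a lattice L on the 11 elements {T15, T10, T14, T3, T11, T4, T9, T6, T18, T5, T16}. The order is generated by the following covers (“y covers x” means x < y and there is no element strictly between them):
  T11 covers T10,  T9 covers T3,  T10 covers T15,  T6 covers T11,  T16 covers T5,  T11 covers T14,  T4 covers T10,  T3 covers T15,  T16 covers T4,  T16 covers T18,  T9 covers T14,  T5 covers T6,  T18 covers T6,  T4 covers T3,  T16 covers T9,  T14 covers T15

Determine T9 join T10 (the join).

Common upper bounds of {T9, T10}: T16.
The least among these is T16.

T16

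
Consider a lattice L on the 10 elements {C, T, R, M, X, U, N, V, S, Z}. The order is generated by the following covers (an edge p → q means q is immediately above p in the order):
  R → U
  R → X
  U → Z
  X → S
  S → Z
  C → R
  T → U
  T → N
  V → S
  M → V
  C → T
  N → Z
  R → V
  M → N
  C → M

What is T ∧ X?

Common lower bounds of {T, X}: C.
The greatest among these is C.

C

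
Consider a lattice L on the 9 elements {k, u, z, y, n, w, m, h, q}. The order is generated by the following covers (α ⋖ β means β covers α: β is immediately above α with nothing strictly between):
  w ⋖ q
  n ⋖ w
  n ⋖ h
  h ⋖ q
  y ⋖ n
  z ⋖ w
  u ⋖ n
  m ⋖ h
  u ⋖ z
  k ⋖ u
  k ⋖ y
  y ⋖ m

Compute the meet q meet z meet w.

z

Common lower bounds of {q, z, w}: k, u, z.
The greatest among these is z.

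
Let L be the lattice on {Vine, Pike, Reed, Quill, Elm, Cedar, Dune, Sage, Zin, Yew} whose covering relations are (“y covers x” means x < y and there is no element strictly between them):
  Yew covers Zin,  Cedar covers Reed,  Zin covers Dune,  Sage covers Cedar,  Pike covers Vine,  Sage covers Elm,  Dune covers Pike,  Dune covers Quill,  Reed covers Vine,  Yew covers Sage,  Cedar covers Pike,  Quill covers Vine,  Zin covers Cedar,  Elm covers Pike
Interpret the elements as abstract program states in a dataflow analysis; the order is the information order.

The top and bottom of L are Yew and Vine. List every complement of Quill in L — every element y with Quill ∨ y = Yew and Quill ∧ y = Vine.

Elm, Sage

Need y with Quill ∨ y = Yew and Quill ∧ y = Vine.
Checking each element gives: Elm, Sage.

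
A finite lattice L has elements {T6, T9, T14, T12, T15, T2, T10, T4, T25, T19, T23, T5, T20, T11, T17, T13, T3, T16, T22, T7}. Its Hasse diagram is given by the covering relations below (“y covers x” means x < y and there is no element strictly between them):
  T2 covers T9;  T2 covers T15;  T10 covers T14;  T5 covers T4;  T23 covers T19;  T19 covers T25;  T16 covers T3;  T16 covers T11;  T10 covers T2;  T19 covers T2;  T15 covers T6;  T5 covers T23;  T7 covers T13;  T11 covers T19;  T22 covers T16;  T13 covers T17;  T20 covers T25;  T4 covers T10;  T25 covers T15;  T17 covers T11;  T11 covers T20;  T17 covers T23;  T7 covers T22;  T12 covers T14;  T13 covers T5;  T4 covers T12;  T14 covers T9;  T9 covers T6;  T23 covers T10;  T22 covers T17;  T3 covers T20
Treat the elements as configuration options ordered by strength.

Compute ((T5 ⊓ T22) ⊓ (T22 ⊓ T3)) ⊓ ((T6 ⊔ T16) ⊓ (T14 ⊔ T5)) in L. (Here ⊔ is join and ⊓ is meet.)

T5 ∧ T22 = T23
T22 ∧ T3 = T3
T23 ∧ T3 = T25
T6 ∨ T16 = T16
T14 ∨ T5 = T5
T16 ∧ T5 = T19
T25 ∧ T19 = T25

T25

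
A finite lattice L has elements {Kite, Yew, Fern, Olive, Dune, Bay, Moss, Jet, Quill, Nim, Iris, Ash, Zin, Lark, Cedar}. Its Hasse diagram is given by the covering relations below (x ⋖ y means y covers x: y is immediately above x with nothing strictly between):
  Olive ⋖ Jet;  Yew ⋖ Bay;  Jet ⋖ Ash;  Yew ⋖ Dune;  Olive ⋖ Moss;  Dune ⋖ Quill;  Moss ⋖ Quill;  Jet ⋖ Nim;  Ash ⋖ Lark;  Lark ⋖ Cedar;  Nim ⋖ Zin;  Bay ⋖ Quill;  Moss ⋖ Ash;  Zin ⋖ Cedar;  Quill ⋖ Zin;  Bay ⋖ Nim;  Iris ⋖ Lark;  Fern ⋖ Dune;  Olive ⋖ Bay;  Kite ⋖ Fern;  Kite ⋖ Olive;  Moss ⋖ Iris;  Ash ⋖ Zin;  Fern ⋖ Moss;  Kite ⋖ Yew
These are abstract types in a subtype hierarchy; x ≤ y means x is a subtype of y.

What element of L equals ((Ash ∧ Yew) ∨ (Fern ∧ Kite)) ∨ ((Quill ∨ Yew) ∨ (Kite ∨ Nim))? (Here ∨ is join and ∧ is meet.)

Ash ∧ Yew = Kite
Fern ∧ Kite = Kite
Kite ∨ Kite = Kite
Quill ∨ Yew = Quill
Kite ∨ Nim = Nim
Quill ∨ Nim = Zin
Kite ∨ Zin = Zin

Zin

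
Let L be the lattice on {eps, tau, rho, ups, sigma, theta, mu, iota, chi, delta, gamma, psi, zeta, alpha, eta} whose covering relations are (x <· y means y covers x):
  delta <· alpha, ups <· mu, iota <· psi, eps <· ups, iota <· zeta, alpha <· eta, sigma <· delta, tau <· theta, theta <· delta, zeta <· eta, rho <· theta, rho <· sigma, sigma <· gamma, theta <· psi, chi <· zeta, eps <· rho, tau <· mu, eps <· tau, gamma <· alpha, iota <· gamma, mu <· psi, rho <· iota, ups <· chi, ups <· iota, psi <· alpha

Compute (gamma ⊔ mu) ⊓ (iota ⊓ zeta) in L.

gamma ∨ mu = alpha
iota ∧ zeta = iota
alpha ∧ iota = iota

iota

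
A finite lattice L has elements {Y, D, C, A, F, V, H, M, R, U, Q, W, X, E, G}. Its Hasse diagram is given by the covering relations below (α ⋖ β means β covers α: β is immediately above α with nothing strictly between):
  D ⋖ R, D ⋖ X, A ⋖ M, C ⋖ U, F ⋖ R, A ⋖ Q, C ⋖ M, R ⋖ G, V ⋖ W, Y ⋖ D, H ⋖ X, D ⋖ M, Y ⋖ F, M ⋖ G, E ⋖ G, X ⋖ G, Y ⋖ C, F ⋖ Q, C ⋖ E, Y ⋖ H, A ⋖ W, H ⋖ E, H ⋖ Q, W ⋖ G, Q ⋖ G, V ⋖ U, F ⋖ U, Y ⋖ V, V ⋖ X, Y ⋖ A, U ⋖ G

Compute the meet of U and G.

Common lower bounds of {U, G}: C, F, U, V, Y.
The greatest among these is U.

U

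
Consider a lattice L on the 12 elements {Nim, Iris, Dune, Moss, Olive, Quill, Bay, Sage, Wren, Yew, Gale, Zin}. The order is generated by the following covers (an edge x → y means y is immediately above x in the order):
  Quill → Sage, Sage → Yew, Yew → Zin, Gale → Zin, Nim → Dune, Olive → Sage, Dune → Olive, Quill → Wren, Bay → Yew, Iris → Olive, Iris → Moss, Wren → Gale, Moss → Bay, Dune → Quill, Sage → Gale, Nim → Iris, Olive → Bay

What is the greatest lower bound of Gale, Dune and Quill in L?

Dune

Common lower bounds of {Gale, Dune, Quill}: Dune, Nim.
The greatest among these is Dune.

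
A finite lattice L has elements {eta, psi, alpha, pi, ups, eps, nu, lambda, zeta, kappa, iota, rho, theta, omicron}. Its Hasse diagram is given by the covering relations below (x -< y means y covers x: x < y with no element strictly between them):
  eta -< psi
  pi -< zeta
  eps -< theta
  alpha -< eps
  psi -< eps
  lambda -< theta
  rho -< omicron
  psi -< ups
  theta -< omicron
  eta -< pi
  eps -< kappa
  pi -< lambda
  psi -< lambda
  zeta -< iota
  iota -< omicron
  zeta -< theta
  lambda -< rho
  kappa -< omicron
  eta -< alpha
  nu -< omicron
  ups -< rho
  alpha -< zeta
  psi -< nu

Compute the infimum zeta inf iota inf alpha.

alpha

Common lower bounds of {zeta, iota, alpha}: alpha, eta.
The greatest among these is alpha.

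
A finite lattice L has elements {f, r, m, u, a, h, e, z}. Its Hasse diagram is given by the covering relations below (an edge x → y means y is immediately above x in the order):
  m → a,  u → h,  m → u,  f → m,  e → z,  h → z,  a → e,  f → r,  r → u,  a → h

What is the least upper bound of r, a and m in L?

h

Common upper bounds of {r, a, m}: h, z.
The least among these is h.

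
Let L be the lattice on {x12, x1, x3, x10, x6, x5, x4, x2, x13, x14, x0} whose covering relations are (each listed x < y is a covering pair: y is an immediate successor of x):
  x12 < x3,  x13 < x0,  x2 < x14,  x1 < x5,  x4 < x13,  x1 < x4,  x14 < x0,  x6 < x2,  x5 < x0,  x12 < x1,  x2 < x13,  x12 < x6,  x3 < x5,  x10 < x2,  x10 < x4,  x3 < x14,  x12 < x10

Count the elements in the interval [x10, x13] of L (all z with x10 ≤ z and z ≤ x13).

The interval [x10, x13] = {x10, x13, x2, x4}, which has 4 elements.

4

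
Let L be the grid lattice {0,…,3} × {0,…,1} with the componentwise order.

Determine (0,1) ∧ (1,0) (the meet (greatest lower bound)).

In a product of chains, the meet is componentwise min, giving (0,0).

(0,0)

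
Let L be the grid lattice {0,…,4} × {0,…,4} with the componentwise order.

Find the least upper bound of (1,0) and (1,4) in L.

Common upper bounds of {(1,0), (1,4)}: (1,4), (2,4), (3,4), (4,4).
The least among these is (1,4).

(1,4)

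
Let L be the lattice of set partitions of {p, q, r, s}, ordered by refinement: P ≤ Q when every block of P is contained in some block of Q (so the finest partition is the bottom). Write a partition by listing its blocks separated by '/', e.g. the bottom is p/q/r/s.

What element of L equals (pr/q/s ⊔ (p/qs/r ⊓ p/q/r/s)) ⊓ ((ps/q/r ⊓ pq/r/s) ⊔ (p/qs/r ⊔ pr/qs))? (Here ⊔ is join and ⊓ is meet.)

pr/q/s

p/qs/r ∧ p/q/r/s = p/q/r/s
pr/q/s ∨ p/q/r/s = pr/q/s
ps/q/r ∧ pq/r/s = p/q/r/s
p/qs/r ∨ pr/qs = pr/qs
p/q/r/s ∨ pr/qs = pr/qs
pr/q/s ∧ pr/qs = pr/q/s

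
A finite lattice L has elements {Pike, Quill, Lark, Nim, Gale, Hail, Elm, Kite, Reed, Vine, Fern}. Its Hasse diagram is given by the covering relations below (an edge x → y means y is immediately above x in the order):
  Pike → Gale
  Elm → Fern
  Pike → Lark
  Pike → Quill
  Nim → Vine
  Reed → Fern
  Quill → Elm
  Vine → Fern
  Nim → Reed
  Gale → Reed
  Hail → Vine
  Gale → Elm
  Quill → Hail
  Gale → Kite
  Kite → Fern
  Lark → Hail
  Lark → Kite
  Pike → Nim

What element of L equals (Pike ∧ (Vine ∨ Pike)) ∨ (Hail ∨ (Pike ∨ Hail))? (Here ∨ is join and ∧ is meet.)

Hail

Vine ∨ Pike = Vine
Pike ∧ Vine = Pike
Pike ∨ Hail = Hail
Hail ∨ Hail = Hail
Pike ∨ Hail = Hail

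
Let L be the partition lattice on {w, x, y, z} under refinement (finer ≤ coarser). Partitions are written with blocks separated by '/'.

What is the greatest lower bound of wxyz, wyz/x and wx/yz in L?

w/x/yz

Common lower bounds of {wxyz, wyz/x, wx/yz}: w/x/y/z, w/x/yz.
The greatest among these is w/x/yz.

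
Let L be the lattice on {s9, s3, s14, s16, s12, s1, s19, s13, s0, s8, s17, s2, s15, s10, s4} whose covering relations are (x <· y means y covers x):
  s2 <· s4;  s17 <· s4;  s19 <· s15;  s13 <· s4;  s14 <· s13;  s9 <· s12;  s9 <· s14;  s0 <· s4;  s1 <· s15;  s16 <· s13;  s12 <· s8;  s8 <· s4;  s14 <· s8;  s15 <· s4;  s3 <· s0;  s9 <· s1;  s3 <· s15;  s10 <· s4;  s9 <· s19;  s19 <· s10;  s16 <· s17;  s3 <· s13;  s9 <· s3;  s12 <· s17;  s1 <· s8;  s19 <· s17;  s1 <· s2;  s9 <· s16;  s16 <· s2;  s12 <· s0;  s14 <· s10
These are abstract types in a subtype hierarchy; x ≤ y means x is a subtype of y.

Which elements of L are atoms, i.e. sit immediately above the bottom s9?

The atoms are exactly the elements that cover s9: s1, s12, s14, s16, s19, s3.

s1, s12, s14, s16, s19, s3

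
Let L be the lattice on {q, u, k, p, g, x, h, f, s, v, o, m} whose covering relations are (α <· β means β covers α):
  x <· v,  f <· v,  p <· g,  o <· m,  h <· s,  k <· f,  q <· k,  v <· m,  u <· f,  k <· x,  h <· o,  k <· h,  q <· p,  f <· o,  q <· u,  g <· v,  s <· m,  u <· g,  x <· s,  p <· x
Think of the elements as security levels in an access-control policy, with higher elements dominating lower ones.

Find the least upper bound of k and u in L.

Common upper bounds of {k, u}: f, m, o, v.
The least among these is f.

f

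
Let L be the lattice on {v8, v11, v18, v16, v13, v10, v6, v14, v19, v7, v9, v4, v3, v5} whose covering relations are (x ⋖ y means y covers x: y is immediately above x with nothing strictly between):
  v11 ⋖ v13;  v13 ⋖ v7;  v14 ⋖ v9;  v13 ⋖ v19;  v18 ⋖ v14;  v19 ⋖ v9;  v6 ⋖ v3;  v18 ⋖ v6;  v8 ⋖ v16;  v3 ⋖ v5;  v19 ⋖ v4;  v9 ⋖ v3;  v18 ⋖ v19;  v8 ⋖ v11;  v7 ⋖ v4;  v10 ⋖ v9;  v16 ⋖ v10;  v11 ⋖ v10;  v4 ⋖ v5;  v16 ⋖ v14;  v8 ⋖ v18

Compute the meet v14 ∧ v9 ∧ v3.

v14

Common lower bounds of {v14, v9, v3}: v14, v16, v18, v8.
The greatest among these is v14.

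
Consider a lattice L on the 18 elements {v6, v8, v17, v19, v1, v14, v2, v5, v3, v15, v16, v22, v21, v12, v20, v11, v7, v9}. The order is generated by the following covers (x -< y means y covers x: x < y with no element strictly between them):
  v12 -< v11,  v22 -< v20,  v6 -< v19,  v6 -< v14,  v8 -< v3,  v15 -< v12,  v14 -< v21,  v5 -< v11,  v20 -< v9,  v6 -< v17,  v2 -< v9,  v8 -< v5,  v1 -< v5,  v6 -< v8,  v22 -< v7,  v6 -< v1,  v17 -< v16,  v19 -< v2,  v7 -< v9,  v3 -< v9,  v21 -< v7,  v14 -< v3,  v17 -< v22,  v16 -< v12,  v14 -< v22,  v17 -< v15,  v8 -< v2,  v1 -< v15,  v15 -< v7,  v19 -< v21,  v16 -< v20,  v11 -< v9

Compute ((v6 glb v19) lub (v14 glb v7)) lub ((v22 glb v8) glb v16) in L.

v14

v6 ∧ v19 = v6
v14 ∧ v7 = v14
v6 ∨ v14 = v14
v22 ∧ v8 = v6
v6 ∧ v16 = v6
v14 ∨ v6 = v14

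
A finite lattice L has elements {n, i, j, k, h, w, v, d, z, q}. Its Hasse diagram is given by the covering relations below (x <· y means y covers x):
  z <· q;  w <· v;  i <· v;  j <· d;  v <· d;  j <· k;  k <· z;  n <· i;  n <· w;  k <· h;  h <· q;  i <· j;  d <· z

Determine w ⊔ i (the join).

v

Common upper bounds of {w, i}: d, q, v, z.
The least among these is v.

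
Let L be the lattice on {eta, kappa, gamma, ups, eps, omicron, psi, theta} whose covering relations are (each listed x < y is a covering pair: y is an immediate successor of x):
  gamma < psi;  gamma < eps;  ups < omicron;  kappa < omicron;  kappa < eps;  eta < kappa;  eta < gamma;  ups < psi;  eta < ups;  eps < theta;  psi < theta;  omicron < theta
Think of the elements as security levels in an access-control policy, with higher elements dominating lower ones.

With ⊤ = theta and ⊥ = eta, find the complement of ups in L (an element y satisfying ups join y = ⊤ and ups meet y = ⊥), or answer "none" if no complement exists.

Need y with ups ∨ y = theta and ups ∧ y = eta.
Checking each element gives: eps.

eps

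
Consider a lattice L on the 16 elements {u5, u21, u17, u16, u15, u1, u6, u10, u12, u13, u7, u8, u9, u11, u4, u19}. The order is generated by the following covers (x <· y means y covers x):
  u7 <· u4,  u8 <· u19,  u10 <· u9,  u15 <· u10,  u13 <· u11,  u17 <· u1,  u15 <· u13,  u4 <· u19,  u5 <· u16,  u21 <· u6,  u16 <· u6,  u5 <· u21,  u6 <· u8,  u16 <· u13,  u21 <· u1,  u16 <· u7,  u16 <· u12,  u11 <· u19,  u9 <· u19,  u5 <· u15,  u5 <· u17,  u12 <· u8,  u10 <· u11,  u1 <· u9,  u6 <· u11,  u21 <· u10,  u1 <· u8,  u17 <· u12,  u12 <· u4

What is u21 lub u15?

u10

Common upper bounds of {u21, u15}: u10, u11, u19, u9.
The least among these is u10.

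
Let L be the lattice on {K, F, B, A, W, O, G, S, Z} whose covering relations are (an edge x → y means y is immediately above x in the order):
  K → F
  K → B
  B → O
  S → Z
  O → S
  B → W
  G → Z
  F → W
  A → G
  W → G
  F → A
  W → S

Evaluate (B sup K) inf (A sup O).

B

B ∨ K = B
A ∨ O = Z
B ∧ Z = B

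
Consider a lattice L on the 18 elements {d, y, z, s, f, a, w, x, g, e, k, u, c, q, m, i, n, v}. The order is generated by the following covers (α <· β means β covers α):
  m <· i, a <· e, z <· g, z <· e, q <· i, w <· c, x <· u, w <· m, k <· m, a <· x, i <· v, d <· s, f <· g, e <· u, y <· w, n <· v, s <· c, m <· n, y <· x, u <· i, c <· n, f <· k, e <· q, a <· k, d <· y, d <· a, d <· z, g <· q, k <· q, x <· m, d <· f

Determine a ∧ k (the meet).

a

Common lower bounds of {a, k}: a, d.
The greatest among these is a.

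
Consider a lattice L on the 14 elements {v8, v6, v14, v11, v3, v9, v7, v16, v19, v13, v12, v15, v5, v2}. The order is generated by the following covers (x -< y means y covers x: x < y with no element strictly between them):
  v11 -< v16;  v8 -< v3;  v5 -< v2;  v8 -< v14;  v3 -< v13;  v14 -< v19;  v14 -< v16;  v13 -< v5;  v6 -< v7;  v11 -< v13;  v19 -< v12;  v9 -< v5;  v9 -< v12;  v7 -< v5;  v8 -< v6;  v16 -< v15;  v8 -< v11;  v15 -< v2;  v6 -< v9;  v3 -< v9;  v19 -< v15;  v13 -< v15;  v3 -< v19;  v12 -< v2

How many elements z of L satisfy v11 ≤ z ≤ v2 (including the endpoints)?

6

The interval [v11, v2] = {v11, v13, v15, v16, v2, v5}, which has 6 elements.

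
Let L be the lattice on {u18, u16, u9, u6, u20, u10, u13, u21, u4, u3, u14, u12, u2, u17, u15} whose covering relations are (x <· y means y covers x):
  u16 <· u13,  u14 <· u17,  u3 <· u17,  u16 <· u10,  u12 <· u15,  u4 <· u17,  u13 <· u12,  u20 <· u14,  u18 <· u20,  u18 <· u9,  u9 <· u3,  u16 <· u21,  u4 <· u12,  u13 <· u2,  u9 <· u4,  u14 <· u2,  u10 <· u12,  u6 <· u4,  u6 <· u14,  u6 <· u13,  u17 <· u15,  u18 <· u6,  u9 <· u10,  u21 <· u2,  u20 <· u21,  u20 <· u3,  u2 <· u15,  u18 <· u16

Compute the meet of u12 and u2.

u13

Common lower bounds of {u12, u2}: u13, u16, u18, u6.
The greatest among these is u13.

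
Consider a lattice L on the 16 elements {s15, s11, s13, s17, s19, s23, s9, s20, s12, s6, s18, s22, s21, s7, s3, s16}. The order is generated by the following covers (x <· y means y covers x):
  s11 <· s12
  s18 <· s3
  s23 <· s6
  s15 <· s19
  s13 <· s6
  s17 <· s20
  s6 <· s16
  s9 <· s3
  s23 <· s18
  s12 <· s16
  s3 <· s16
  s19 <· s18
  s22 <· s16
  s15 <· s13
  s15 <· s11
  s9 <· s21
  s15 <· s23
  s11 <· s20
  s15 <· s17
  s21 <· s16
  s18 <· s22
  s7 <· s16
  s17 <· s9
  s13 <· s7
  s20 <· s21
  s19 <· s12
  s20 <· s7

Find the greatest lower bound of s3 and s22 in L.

s18

Common lower bounds of {s3, s22}: s15, s18, s19, s23.
The greatest among these is s18.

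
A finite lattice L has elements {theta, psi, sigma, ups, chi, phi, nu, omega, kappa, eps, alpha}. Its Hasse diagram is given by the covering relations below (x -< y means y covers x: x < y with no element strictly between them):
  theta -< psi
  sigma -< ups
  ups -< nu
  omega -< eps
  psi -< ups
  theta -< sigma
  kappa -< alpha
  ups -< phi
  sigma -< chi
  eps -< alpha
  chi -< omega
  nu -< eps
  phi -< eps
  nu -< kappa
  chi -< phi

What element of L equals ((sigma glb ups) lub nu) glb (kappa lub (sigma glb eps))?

sigma ∧ ups = sigma
sigma ∨ nu = nu
sigma ∧ eps = sigma
kappa ∨ sigma = kappa
nu ∧ kappa = nu

nu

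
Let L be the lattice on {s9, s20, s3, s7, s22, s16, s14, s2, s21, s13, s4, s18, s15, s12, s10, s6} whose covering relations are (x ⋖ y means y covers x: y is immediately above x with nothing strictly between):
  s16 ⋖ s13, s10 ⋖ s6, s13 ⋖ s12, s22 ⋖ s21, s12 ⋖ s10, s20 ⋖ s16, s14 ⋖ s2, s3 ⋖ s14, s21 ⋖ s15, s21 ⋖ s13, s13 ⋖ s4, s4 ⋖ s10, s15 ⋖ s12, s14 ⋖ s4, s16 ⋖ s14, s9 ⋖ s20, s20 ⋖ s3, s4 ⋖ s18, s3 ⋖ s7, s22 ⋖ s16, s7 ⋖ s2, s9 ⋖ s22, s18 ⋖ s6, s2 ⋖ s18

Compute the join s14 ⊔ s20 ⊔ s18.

Common upper bounds of {s14, s20, s18}: s18, s6.
The least among these is s18.

s18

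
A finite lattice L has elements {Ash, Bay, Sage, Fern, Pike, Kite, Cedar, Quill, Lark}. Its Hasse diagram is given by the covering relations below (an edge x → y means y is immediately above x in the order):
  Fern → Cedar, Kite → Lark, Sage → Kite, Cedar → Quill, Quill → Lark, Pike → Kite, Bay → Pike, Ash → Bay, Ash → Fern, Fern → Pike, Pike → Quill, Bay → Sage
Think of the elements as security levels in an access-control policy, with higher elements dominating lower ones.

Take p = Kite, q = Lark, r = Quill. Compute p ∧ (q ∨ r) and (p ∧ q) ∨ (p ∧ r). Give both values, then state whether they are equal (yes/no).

q ∨ r = Lark, so p ∧ (q ∨ r) = Kite ∧ Lark = Kite.
p ∧ q = Kite and p ∧ r = Pike, so (p ∧ q) ∨ (p ∧ r) = Kite ∨ Pike = Kite.
Equal: yes.

Kite; Kite; yes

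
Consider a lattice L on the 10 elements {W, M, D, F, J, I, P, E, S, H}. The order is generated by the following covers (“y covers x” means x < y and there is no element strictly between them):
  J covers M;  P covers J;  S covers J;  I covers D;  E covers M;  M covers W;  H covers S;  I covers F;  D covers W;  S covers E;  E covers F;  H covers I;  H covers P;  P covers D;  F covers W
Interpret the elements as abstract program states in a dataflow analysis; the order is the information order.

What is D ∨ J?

P

Common upper bounds of {D, J}: H, P.
The least among these is P.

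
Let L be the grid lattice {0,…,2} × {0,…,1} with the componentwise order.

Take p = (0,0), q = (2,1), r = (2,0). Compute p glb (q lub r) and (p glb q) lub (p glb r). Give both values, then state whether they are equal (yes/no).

(0,0); (0,0); yes

q lub r = (2,1), so p glb (q lub r) = (0,0) glb (2,1) = (0,0).
p glb q = (0,0) and p glb r = (0,0), so (p glb q) lub (p glb r) = (0,0) lub (0,0) = (0,0).
Equal: yes.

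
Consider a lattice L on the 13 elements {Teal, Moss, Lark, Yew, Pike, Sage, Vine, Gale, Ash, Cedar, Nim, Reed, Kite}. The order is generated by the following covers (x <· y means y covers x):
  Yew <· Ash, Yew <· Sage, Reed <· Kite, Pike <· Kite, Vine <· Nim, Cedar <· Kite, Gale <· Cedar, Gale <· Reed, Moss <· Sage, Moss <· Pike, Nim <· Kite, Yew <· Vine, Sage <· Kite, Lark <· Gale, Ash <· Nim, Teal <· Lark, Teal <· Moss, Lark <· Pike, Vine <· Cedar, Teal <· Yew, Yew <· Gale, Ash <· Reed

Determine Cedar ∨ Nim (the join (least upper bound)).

Common upper bounds of {Cedar, Nim}: Kite.
The least among these is Kite.

Kite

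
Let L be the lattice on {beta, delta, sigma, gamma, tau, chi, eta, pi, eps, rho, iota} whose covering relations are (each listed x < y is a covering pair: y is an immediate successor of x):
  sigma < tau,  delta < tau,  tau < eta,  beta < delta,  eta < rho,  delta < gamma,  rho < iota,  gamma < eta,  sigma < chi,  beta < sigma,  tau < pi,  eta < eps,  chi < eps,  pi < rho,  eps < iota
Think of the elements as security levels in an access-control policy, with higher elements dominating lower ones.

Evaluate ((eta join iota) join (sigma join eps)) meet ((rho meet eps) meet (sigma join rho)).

eta ∨ iota = iota
sigma ∨ eps = eps
iota ∨ eps = iota
rho ∧ eps = eta
sigma ∨ rho = rho
eta ∧ rho = eta
iota ∧ eta = eta

eta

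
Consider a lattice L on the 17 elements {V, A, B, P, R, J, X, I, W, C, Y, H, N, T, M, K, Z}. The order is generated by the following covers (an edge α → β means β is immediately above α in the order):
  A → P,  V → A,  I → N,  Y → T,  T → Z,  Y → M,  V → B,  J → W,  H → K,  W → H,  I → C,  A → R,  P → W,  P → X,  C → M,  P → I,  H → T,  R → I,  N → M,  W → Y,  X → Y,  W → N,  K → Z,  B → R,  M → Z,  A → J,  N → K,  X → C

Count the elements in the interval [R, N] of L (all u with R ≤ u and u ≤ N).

3

The interval [R, N] = {I, N, R}, which has 3 elements.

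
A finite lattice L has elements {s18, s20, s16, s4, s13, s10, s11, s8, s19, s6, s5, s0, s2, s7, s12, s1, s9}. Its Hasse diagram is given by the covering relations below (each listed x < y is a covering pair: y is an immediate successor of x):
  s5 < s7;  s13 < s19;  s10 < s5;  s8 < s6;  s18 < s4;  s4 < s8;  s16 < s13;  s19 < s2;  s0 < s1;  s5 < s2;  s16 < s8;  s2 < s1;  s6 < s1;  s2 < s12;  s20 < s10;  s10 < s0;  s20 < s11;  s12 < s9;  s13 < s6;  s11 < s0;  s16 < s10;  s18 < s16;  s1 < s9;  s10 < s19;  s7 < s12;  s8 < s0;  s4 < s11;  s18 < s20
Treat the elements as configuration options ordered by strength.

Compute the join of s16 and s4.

Common upper bounds of {s16, s4}: s0, s1, s6, s8, s9.
The least among these is s8.

s8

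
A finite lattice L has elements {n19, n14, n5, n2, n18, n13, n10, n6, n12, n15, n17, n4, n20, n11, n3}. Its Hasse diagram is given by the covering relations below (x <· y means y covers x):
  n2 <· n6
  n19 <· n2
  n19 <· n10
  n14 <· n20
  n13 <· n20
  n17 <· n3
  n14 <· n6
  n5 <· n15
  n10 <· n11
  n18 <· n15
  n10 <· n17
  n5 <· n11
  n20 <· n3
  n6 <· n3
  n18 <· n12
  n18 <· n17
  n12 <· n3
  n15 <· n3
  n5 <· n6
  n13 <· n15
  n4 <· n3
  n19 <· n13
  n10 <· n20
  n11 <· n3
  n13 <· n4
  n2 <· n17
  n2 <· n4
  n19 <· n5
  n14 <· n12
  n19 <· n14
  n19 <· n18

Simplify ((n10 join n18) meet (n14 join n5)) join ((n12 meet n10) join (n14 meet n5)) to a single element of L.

n2

n10 ∨ n18 = n17
n14 ∨ n5 = n6
n17 ∧ n6 = n2
n12 ∧ n10 = n19
n14 ∧ n5 = n19
n19 ∨ n19 = n19
n2 ∨ n19 = n2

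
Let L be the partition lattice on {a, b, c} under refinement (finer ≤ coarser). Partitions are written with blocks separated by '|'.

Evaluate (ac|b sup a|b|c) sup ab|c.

abc

ac|b ∨ a|b|c = ac|b
ac|b ∨ ab|c = abc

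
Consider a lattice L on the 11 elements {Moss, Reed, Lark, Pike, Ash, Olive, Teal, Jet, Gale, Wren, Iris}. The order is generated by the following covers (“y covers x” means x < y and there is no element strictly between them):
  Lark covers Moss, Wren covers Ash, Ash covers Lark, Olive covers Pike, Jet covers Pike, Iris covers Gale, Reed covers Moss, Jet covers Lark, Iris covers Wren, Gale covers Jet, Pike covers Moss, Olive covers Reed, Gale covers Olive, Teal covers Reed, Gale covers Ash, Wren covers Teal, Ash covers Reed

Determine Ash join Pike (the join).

Common upper bounds of {Ash, Pike}: Gale, Iris.
The least among these is Gale.

Gale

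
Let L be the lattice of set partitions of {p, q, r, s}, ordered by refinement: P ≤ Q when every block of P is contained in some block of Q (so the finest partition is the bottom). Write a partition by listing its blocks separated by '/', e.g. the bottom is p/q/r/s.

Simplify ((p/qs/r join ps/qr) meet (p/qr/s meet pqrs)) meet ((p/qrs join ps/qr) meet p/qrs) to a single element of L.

p/qs/r ∨ ps/qr = pqrs
p/qr/s ∧ pqrs = p/qr/s
pqrs ∧ p/qr/s = p/qr/s
p/qrs ∨ ps/qr = pqrs
pqrs ∧ p/qrs = p/qrs
p/qr/s ∧ p/qrs = p/qr/s

p/qr/s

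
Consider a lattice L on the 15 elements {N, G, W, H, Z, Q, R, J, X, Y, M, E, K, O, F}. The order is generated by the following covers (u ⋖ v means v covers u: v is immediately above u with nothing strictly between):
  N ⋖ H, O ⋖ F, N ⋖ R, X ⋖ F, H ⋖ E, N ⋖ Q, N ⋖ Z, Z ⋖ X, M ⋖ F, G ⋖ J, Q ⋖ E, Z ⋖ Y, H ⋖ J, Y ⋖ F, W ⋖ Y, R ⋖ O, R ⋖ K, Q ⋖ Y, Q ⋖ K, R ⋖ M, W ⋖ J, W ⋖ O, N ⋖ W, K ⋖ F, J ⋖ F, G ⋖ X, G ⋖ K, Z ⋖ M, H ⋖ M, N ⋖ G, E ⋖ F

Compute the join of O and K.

Common upper bounds of {O, K}: F.
The least among these is F.

F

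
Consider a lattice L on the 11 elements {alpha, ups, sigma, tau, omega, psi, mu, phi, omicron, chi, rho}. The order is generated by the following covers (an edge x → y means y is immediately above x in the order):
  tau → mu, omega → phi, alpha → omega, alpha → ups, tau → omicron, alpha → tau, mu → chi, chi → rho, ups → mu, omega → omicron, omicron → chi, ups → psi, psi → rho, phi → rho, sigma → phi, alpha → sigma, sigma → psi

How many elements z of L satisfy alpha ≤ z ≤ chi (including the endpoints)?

The interval [alpha, chi] = {alpha, chi, mu, omega, omicron, tau, ups}, which has 7 elements.

7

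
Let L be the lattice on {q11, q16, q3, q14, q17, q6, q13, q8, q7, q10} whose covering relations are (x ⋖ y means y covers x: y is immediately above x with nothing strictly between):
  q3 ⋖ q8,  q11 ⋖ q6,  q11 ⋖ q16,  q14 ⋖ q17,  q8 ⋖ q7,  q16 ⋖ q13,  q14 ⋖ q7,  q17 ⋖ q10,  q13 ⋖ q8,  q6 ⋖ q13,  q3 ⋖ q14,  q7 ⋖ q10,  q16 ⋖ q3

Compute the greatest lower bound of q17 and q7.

q14

Common lower bounds of {q17, q7}: q11, q14, q16, q3.
The greatest among these is q14.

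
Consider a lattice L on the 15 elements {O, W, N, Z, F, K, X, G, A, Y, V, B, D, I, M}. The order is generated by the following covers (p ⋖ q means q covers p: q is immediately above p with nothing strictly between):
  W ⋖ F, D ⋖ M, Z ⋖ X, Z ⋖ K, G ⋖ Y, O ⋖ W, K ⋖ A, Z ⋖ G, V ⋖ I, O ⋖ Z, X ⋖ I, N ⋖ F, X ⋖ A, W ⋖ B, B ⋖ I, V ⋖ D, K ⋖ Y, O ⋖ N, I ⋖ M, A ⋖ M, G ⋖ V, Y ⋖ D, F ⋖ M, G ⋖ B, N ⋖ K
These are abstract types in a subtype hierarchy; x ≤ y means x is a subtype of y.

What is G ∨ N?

Y

Common upper bounds of {G, N}: D, M, Y.
The least among these is Y.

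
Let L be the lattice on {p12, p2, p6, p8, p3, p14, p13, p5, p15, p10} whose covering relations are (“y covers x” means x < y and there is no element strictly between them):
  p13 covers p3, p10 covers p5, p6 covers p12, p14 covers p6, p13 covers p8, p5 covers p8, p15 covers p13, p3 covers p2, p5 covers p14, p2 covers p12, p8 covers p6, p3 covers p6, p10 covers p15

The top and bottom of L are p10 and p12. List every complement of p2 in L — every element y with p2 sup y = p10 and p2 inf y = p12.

p14, p5

Need y with p2 ∨ y = p10 and p2 ∧ y = p12.
Checking each element gives: p14, p5.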